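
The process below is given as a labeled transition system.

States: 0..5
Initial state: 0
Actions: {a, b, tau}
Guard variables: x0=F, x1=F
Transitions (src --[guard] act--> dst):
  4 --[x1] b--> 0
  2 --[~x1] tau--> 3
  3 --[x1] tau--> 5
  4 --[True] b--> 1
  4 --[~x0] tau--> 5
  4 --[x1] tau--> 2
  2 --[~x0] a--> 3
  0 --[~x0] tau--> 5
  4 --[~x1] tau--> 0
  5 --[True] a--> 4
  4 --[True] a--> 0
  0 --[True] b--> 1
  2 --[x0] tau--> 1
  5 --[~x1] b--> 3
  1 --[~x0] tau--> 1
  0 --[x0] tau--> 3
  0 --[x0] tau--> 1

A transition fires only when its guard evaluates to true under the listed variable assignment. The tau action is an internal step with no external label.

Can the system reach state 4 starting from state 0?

After dropping false guards: 11 live edges.
Layer 0: {0}
Layer 1: {1,5}  now seen {0,1,5}
Layer 2: {3,4}  now seen {0,1,3,4,5}
Reachable = {0,1,3,4,5}
trace reaching 4: tau·a

Answer: REACHABLE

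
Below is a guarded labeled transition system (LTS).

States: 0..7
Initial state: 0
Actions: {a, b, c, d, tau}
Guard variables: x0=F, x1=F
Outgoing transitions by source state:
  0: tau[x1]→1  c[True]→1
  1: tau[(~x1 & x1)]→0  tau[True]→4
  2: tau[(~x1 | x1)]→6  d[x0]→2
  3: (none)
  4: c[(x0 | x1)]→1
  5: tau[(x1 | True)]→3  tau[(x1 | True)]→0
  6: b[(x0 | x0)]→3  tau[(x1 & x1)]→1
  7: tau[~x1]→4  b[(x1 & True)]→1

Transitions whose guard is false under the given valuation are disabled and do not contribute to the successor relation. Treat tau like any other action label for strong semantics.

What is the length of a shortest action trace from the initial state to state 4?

Layered search for 4:
  depth 0: {0}
  depth 1: {1}
  depth 2: {4}
depth(4)=2, e.g. c·tau

Answer: 2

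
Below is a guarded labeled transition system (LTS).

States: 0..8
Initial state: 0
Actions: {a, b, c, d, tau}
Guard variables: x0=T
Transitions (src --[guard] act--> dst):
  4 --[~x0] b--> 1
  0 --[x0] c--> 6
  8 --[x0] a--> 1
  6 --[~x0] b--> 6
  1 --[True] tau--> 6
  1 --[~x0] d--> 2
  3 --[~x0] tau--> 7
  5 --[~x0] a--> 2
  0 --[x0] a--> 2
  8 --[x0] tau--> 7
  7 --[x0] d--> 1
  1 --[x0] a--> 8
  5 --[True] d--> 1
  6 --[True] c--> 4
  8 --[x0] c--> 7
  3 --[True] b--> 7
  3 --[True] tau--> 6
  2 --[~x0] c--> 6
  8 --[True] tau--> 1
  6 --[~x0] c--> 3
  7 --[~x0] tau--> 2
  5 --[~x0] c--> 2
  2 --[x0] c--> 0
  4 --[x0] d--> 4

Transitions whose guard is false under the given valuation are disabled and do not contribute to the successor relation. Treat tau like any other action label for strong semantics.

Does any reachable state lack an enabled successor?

Answer: DEADLOCK-FREE

Trace:
Reachable = {0,2,4,6}
  0: a→2  c→6  [2 exit(s)]
  2: c→0  [1 exit(s)]
  4: d→4  [1 exit(s)]
  6: c→4  [1 exit(s)]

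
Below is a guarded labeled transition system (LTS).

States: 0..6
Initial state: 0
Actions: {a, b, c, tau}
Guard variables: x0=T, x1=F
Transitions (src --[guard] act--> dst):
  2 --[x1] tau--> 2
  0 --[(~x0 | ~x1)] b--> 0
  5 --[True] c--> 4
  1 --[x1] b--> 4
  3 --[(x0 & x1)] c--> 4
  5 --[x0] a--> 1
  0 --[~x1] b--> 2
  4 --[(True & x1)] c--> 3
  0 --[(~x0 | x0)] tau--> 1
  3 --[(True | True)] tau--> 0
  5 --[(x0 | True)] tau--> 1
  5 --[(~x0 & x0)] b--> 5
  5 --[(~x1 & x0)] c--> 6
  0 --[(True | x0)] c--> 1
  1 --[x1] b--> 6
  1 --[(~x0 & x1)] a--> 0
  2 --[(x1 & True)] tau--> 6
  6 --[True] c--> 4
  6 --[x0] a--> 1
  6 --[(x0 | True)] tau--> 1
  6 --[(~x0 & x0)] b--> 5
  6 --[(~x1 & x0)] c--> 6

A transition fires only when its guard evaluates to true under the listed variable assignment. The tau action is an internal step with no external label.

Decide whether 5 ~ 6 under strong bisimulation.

Answer: BISIMILAR

Analysis:
Refine partition for ~:
  π0 = {{0,1,2,3,4,5,6}}
  π1 = {{0},{1,2,4},{3},{5,6}}
4 equivalence class(es) (converged in 2)
class of 5: {5,6}; class of 6: {5,6}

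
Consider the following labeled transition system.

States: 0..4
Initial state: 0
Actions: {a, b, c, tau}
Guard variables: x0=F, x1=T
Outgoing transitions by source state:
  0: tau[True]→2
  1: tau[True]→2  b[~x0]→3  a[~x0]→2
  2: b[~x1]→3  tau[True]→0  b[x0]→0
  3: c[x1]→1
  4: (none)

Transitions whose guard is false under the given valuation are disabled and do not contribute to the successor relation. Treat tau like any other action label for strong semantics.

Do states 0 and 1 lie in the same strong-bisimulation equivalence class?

Compute ~ classes (split until stable):
  round 0: {{0,1,2,3,4}}
  round 1: {{0,2},{1},{3},{4}}
stable after 2 split(s): 4 block(s)
0∈{0,2}, 1∈{1}

Answer: NOT BISIMILAR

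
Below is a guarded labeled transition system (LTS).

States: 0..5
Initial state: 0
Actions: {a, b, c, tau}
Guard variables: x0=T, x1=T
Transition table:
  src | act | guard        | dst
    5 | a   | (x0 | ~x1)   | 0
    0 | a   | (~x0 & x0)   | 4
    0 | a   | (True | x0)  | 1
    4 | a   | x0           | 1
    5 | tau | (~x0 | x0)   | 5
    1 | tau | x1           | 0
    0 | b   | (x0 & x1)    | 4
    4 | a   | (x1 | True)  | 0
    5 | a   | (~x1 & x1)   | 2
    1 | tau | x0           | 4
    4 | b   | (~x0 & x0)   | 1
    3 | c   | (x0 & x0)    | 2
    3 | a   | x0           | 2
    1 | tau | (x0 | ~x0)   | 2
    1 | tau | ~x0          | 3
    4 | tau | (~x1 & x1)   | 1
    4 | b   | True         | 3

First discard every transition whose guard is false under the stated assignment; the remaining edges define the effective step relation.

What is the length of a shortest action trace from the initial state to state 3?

Breadth-first toward 3:
  depth 0: {0}
  depth 1: {1,4}
  depth 2: {2,3}
3 enters at depth 2; path b·b

Answer: 2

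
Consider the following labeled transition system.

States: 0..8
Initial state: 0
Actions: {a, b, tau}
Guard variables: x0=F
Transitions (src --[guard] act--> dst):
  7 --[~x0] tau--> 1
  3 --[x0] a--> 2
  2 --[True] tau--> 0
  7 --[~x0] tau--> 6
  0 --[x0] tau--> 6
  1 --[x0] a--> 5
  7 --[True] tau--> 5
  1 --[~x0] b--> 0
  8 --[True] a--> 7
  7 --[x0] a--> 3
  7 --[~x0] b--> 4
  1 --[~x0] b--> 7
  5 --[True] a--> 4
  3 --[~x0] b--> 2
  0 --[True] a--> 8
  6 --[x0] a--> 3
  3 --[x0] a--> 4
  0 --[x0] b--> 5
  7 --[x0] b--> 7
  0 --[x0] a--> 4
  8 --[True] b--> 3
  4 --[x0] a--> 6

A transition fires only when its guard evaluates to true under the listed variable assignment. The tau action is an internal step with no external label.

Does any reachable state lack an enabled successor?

Reachable = {0,1,2,3,4,5,6,7,8}
  0: a→8  [1 out]
  1: b→0  b→7  [2 out]
  2: tau→0  [1 out]
  3: b→2  [1 out]
  4: ∅  [deadlock]
  5: a→4  [1 out]
  6: ∅  [deadlock]
  7: b→4  tau→1  tau→5  tau→6  [4 out]
  8: a→7  b→3  [2 out]
trace reaching 4: a·a·b

Answer: DEADLOCK at state 4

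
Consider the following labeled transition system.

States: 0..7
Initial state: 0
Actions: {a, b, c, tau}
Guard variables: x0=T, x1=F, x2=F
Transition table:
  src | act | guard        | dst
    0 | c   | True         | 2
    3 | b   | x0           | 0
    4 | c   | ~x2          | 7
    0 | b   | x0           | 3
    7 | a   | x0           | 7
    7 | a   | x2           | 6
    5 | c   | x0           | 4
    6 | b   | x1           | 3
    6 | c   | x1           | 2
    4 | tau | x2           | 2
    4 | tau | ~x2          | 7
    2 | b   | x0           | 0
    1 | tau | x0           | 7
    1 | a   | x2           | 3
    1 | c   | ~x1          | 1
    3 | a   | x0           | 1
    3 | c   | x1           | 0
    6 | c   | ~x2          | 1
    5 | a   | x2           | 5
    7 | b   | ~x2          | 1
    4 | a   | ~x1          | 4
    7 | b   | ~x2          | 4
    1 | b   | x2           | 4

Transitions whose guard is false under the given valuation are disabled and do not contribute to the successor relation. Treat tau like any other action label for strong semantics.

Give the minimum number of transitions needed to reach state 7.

Breadth-first toward 7:
  L0 = {0}
  L1 = {2,3}
  L2 = {1}
  L3 = {7}
first hit 7 at d=3 via b·a·tau

Answer: 3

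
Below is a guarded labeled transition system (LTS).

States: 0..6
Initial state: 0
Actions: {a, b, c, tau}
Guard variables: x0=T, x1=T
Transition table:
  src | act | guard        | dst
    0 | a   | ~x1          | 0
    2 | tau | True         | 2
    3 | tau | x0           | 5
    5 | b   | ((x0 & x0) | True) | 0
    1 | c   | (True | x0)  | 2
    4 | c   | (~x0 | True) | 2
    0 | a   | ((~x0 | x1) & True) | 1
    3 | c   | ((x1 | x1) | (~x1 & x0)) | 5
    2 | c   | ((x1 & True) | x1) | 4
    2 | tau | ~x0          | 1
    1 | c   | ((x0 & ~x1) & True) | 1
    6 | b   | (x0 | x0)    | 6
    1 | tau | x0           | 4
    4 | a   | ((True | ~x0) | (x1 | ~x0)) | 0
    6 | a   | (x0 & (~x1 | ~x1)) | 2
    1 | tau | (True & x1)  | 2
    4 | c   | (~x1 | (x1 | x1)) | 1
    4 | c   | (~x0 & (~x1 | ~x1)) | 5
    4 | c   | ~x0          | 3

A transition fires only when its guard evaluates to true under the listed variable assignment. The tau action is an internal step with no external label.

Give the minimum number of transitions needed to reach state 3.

BFS to 3:
  Layer 0: {0}
  Layer 1: {1}
  Layer 2: {2,4}
3 never appears.

Answer: UNREACHABLE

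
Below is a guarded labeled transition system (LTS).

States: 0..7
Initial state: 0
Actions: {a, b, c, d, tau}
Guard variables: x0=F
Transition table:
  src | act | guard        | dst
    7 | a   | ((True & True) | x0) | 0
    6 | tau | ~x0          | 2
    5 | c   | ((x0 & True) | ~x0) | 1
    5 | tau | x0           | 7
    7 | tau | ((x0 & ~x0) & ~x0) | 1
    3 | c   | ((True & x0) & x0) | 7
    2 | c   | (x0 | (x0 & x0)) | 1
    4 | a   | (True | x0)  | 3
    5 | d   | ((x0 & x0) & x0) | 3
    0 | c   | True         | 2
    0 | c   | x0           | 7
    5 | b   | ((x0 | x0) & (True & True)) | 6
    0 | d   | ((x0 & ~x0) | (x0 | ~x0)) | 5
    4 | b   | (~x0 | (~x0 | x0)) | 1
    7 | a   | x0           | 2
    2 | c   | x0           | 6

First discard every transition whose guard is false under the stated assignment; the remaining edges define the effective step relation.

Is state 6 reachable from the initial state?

Guard filter leaves 7 enabled edge(s).
Layer 0: {0}
Layer 1: {2,5}  cumulative {0,2,5}
Layer 2: {1}  cumulative {0,1,2,5}
R = {0,1,2,5}

Answer: UNREACHABLE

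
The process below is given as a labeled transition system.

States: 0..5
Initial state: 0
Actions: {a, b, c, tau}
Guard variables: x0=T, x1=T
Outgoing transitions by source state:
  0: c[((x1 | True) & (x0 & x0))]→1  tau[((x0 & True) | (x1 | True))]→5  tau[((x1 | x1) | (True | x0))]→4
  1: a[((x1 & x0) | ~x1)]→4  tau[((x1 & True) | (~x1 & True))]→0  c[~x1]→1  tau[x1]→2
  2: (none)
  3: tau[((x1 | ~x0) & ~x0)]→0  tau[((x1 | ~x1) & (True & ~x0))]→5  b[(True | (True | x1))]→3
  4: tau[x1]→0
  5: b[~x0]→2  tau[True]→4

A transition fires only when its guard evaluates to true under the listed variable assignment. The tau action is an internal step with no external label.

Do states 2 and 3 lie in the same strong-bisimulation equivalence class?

Refine partition for ~:
  round 0: {{0,1,2,3,4,5}}
  round 1: {{0},{1},{2},{3},{4,5}}
  round 2: {{0},{1},{2},{3},{4},{5}}
6 equivalence class(es) (converged in 3)
[2]={2}  [3]={3}

Answer: NOT BISIMILAR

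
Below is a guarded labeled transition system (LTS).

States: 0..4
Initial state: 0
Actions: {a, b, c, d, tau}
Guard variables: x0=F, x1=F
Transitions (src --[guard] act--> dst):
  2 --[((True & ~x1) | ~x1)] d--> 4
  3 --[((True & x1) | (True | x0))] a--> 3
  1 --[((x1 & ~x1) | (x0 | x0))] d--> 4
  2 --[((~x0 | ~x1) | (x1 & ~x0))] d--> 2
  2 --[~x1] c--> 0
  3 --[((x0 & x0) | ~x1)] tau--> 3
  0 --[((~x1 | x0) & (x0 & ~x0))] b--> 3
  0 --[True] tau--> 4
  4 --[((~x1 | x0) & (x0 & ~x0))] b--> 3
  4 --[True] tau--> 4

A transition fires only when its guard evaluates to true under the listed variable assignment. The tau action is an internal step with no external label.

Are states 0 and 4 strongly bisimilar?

Answer: BISIMILAR

Analysis:
Refine partition for ~:
  round 0: {{0,1,2,3,4}}
  round 1: {{0,4},{1},{2},{3}}
Fixed point at round 2; 4 class(es).
class of 0: {0,4}; class of 4: {0,4}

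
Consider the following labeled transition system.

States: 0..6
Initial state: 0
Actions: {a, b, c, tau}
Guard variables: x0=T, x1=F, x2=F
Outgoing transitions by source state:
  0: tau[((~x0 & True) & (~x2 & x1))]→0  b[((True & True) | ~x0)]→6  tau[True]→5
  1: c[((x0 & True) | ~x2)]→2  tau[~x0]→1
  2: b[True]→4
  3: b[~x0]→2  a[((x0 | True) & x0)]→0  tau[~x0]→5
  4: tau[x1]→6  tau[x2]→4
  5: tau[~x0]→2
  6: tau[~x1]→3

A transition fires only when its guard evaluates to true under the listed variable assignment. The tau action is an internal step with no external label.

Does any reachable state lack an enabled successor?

R = {0,3,5,6}
  0: b→6  tau→5  [2 out]
  3: a→0  [1 out]
  5: ∅  [deadlock]
  6: tau→3  [1 out]
Path to 5: tau

Answer: DEADLOCK at state 5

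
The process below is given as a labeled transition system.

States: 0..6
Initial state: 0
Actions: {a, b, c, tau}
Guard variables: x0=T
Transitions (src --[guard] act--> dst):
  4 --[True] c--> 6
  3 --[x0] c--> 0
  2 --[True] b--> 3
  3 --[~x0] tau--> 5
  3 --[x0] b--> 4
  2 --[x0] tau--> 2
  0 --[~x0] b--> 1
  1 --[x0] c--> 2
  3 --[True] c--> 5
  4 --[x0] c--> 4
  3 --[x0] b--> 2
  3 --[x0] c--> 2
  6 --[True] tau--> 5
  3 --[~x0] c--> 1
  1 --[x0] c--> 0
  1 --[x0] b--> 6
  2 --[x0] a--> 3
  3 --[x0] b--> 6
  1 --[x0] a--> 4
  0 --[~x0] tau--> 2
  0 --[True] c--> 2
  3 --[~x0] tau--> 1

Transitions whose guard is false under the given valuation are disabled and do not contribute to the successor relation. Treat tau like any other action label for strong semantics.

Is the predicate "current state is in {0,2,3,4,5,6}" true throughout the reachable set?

Allowed set {0,2,3,4,5,6}
Reachable = {0,2,3,4,5,6}
  0: ok
  2: ok
  3: ok
  4: ok
  5: ok
  6: ok

Answer: INVARIANT HOLDS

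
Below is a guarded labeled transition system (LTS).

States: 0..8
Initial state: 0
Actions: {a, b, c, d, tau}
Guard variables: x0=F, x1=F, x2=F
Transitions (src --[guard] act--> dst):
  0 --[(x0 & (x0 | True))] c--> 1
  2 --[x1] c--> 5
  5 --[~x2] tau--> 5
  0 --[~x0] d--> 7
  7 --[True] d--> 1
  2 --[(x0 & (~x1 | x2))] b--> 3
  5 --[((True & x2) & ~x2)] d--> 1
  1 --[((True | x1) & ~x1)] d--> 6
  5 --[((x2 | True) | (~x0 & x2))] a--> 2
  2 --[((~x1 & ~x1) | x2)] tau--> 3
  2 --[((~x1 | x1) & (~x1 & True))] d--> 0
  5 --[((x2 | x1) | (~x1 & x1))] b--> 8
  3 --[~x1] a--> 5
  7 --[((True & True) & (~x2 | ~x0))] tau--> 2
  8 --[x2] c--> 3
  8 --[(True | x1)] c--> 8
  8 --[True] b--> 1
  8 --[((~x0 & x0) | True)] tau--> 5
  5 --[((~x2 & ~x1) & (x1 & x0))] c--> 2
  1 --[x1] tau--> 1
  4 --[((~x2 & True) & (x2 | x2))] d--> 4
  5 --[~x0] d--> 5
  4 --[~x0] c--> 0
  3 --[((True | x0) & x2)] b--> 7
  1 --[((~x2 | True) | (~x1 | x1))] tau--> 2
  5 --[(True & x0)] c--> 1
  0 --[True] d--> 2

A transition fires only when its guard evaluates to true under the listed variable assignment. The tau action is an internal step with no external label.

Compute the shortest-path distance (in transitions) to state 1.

Layered search for 1:
  L0 = {0}
  L1 = {2,7}
  L2 = {1,3}
first hit 1 at d=2 via d·d

Answer: 2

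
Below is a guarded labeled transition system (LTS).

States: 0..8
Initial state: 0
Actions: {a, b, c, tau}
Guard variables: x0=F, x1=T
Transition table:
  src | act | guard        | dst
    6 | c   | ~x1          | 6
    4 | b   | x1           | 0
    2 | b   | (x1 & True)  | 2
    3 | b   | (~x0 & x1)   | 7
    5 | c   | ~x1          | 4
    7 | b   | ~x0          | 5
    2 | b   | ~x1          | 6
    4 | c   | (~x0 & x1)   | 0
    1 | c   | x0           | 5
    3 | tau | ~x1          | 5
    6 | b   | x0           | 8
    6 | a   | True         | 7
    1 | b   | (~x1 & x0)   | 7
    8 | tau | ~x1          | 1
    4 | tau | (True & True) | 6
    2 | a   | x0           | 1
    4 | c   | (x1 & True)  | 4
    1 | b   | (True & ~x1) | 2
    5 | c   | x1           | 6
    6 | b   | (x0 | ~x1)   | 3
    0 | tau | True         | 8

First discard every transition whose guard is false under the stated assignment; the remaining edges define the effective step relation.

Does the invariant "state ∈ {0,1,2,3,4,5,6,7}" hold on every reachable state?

Answer: INVARIANT VIOLATED at state 8

Working:
Safe = {0,1,2,3,4,5,6,7}
R = {0,8}
  0: ok
  8: VIOLATES
counterexample path to 8: tau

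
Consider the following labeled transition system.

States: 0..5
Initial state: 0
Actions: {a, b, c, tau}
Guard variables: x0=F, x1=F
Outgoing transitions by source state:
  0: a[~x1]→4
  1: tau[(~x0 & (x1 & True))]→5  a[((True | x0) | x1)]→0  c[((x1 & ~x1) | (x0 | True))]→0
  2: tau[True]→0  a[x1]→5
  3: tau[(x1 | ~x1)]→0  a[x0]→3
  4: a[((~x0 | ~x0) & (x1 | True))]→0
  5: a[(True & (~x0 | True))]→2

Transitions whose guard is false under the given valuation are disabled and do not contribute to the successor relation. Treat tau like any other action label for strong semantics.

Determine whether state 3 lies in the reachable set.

7 transition(s) survive guard evaluation.
Layer 0: {0}
Layer 1: {4}  cumulative {0,4}
Reach set: {0,4}

Answer: UNREACHABLE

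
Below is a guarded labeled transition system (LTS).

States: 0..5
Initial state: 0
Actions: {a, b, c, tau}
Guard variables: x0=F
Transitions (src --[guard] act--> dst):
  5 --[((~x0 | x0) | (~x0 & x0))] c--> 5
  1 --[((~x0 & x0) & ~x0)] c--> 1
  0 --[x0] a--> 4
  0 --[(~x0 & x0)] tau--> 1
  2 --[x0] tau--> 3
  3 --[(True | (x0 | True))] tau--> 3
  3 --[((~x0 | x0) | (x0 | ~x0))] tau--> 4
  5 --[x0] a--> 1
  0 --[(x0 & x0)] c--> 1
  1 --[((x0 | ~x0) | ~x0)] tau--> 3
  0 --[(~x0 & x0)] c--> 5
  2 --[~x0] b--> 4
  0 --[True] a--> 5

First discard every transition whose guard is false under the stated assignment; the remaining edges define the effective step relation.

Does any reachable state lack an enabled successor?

Answer: DEADLOCK-FREE

Trace:
Reachable = {0,5}
  0: a→5  [deg 1]
  5: c→5  [deg 1]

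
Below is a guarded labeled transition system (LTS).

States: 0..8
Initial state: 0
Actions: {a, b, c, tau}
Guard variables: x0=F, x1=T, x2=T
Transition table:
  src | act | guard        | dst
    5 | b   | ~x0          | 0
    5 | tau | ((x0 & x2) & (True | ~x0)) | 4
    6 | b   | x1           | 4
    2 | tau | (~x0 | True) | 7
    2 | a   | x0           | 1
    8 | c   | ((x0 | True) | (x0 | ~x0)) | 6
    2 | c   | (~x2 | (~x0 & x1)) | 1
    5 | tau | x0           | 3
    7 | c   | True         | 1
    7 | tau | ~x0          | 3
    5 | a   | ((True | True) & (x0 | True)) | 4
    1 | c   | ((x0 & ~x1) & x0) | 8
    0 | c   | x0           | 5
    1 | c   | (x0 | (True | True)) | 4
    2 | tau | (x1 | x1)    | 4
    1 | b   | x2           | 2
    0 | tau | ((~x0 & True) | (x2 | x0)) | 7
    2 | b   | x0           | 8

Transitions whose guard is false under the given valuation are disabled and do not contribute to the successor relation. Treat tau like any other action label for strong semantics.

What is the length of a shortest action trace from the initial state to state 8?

Layered search for 8:
  L0 = {0}
  L1 = {7}
  L2 = {1,3}
  L3 = {2,4}
8 never appears.

Answer: UNREACHABLE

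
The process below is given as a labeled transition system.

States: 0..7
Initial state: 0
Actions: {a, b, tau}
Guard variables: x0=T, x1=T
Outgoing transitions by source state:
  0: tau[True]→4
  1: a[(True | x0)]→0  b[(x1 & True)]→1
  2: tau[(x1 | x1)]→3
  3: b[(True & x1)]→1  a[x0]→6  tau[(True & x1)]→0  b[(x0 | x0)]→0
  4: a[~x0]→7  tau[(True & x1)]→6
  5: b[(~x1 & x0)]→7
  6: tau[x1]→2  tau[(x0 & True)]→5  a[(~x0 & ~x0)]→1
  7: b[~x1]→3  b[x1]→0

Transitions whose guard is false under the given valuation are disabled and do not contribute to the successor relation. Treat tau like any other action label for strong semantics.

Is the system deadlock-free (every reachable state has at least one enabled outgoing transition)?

Answer: DEADLOCK at state 5

Working:
R = {0,1,2,3,4,5,6}
  0: tau→4  [1 exit(s)]
  1: a→0  b→1  [2 exit(s)]
  2: tau→3  [1 exit(s)]
  3: a→6  b→0  b→1  tau→0  [4 exit(s)]
  4: tau→6  [1 exit(s)]
  5: ∅  [deadlock]
  6: tau→2  tau→5  [2 exit(s)]
trace reaching 5: tau·tau·tau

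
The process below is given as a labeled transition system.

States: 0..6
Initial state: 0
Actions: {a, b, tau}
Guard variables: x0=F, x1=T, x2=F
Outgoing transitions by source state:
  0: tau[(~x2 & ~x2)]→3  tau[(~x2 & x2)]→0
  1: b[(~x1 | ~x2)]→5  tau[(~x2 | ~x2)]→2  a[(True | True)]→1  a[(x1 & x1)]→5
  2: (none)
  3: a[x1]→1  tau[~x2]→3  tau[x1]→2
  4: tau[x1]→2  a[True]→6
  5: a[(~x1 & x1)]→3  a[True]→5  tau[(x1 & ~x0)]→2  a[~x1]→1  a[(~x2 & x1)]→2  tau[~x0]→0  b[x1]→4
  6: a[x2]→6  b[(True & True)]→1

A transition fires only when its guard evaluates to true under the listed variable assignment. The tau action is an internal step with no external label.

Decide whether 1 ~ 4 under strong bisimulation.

Answer: NOT BISIMILAR

Trace:
Refine partition for ~:
  π0 = {{0,1,2,3,4,5,6}}
  π1 = {{0},{1,5},{2},{3,4},{6}}
  π2 = {{0},{1},{2},{3},{4},{5},{6}}
stable after 3 split(s): 7 block(s)
[1]={1}  [4]={4}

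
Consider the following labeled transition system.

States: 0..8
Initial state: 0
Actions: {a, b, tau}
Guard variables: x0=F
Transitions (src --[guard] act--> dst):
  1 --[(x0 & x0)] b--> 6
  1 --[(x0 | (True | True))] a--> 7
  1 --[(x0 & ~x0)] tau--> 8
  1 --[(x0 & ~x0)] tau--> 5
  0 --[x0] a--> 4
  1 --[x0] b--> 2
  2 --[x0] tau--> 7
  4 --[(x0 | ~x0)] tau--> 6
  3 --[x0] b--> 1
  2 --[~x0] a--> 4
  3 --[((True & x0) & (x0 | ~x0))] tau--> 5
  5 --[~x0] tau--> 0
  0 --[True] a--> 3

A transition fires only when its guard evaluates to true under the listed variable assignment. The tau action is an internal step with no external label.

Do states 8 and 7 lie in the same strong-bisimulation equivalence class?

Answer: BISIMILAR

Trace:
Bisimulation quotient by refinement:
  π0 = {{0,1,2,3,4,5,6,7,8}}
  π1 = {{0,1,2},{3,6,7,8},{4,5}}
  π2 = {{0,1},{2},{3,6,7,8},{4},{5}}
Fixed point at round 3; 5 class(es).
8∈{3,6,7,8}, 7∈{3,6,7,8}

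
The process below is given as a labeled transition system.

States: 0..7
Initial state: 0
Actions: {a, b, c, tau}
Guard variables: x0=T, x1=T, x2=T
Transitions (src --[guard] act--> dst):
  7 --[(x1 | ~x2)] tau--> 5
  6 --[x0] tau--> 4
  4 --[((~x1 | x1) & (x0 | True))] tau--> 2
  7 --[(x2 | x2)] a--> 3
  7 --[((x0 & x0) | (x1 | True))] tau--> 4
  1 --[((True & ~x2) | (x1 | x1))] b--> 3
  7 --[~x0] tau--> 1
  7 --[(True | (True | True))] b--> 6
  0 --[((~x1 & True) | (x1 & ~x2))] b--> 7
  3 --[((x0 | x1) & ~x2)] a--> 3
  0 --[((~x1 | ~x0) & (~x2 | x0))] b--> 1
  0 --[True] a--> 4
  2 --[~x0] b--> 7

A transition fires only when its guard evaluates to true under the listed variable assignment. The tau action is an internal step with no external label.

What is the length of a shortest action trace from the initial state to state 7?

Answer: UNREACHABLE

Working:
Breadth-first toward 7:
  Layer 0: {0}
  Layer 1: {4}
  Layer 2: {2}
7 never appears.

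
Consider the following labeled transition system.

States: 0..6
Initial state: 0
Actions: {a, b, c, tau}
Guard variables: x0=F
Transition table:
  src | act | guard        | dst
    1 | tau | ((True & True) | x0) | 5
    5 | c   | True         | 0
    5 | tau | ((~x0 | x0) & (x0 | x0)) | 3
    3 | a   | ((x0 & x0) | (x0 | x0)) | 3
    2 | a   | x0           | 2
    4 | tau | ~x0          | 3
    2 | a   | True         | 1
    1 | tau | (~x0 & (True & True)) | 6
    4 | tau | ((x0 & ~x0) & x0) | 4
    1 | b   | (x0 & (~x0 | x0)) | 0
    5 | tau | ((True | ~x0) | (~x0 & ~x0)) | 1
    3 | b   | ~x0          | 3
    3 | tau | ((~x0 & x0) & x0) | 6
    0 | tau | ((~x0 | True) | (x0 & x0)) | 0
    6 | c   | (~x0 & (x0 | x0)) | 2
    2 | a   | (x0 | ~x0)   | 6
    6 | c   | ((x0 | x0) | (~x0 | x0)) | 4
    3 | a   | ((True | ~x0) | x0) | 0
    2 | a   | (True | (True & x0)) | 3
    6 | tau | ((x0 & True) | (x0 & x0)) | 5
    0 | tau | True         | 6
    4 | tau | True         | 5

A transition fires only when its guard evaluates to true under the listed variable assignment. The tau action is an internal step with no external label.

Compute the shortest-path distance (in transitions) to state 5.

Answer: 3

Analysis:
BFS to 5:
  L0 = {0}
  L1 = {6}
  L2 = {4}
  L3 = {3,5}
5 enters at depth 3; path tau·c·tau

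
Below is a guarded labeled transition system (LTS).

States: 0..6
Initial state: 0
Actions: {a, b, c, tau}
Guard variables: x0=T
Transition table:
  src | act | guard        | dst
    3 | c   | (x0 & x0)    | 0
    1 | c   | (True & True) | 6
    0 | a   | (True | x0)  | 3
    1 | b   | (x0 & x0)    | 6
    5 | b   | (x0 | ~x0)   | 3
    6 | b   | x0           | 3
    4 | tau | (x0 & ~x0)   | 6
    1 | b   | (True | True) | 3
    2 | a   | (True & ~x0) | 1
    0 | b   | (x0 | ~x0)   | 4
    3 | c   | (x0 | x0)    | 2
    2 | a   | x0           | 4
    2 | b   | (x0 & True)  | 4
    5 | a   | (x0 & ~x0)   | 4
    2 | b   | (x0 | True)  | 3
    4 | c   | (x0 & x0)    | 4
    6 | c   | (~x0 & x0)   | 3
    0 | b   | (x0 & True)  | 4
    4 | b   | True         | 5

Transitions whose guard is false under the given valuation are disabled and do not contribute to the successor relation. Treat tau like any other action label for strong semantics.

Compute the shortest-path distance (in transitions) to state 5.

Answer: 2

Analysis:
Breadth-first toward 5:
  Layer 0: {0}
  Layer 1: {3,4}
  Layer 2: {2,5}
5 enters at depth 2; path b·b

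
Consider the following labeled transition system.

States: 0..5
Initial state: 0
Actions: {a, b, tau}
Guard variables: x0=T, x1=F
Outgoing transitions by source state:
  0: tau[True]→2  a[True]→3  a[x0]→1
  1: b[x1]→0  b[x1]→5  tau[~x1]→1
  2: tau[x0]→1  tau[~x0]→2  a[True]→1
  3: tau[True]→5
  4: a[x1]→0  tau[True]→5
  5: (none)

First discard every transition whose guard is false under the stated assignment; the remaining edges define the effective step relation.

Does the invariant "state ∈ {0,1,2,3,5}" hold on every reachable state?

Answer: INVARIANT HOLDS

Analysis:
Allowed set {0,1,2,3,5}
Reach set: {0,1,2,3,5}
  0: safe
  1: safe
  2: safe
  3: safe
  5: safe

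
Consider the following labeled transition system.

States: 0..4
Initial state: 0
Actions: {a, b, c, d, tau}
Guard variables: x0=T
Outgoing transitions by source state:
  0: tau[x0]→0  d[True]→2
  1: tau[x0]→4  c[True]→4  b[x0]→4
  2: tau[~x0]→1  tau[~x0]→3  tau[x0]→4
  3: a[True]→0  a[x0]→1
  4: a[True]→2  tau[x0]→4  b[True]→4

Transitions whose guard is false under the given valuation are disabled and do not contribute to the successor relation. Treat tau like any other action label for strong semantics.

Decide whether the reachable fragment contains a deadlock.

Reach set: {0,2,4}
  0: d→2  tau→0  [2 exit(s)]
  2: tau→4  [1 exit(s)]
  4: a→2  b→4  tau→4  [3 exit(s)]

Answer: DEADLOCK-FREE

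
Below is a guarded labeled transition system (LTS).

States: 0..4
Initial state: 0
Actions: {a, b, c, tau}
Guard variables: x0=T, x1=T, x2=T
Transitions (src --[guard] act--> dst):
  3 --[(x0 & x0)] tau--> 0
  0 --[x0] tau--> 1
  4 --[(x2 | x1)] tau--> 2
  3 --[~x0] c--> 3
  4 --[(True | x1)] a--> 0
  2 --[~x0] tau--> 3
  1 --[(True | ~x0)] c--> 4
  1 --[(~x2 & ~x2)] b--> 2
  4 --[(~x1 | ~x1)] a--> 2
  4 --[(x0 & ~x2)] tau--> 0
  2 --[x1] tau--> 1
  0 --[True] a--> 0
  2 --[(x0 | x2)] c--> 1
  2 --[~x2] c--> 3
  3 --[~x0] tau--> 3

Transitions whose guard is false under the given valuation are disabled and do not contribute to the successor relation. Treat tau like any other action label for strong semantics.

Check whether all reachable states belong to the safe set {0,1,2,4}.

Answer: INVARIANT HOLDS

Analysis:
Allowed set {0,1,2,4}
R = {0,1,2,4}
  0: ✓
  1: ✓
  2: ✓
  4: ✓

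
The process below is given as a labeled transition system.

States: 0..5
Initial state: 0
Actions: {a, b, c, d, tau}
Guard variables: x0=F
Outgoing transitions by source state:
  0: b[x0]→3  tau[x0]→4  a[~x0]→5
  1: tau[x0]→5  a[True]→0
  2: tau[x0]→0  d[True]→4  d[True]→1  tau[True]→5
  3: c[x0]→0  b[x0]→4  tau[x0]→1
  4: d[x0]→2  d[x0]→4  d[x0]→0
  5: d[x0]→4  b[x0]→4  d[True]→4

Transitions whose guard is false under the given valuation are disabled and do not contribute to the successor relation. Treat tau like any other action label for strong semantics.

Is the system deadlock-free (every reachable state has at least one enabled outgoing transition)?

Reachable = {0,4,5}
  0: a→5  [1 exit(s)]
  4: ∅  [deadlock]
  5: d→4  [1 exit(s)]
Path to 4: a·d

Answer: DEADLOCK at state 4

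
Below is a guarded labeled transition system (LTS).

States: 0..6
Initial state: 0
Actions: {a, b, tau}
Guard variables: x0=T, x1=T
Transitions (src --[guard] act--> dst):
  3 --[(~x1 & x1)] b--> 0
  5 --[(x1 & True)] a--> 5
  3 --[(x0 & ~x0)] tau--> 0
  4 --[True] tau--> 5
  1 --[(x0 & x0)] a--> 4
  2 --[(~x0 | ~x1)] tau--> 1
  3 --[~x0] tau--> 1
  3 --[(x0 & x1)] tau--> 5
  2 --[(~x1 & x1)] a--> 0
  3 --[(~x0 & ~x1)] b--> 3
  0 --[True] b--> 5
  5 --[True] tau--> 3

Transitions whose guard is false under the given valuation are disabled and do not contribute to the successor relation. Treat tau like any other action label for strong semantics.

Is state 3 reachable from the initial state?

Answer: REACHABLE

Working:
After dropping false guards: 6 live edges.
depth 0: {0}
depth 1: {5}  cumulative {0,5}
depth 2: {3}  cumulative {0,3,5}
R = {0,3,5}
witness 3: b·tau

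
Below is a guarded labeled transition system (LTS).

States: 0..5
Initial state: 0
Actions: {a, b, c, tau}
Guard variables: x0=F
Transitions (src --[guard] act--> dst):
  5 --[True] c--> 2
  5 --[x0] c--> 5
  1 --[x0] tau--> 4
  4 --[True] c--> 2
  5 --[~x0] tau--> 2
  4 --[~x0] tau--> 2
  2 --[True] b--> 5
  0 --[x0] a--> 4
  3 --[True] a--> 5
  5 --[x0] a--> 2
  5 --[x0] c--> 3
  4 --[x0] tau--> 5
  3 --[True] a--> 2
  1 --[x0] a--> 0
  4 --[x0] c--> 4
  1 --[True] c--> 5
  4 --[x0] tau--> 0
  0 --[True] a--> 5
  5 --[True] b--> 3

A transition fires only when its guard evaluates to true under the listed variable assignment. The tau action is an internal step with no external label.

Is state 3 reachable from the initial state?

Answer: REACHABLE

Working:
After dropping false guards: 10 live edges.
depth 0: {0}
depth 1: {5}  now seen {0,5}
depth 2: {2,3}  now seen {0,2,3,5}
Reachable = {0,2,3,5}
trace reaching 3: a·b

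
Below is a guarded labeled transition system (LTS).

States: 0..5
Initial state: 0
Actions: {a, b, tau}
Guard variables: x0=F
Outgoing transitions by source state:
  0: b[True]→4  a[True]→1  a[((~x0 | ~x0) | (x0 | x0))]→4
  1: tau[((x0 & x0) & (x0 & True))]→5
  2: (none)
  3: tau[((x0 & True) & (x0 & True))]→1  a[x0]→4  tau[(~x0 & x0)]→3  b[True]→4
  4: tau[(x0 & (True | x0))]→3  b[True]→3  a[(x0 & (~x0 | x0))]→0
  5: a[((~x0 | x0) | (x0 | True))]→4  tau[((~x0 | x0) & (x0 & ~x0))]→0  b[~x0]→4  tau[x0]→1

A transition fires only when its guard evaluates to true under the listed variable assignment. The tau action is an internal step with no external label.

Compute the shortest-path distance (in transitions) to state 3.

Answer: 2

Analysis:
BFS to 3:
  depth 0: {0}
  depth 1: {1,4}
  depth 2: {3}
depth(3)=2, e.g. a·b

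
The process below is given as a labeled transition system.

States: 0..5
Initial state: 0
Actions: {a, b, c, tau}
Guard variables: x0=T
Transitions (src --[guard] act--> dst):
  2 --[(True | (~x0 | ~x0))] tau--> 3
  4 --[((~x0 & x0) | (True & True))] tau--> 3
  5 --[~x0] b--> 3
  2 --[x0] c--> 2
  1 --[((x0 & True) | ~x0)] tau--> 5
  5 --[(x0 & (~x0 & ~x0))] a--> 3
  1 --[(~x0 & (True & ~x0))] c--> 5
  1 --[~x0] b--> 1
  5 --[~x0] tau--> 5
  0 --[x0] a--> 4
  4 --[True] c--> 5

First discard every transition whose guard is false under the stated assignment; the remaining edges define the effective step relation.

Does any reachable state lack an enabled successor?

Answer: DEADLOCK at state 3

Working:
Reachable = {0,3,4,5}
  0: a→4  [1 exit(s)]
  3: ∅  [STUCK]
  4: c→5  tau→3  [2 exit(s)]
  5: ∅  [STUCK]
trace reaching 3: a·tau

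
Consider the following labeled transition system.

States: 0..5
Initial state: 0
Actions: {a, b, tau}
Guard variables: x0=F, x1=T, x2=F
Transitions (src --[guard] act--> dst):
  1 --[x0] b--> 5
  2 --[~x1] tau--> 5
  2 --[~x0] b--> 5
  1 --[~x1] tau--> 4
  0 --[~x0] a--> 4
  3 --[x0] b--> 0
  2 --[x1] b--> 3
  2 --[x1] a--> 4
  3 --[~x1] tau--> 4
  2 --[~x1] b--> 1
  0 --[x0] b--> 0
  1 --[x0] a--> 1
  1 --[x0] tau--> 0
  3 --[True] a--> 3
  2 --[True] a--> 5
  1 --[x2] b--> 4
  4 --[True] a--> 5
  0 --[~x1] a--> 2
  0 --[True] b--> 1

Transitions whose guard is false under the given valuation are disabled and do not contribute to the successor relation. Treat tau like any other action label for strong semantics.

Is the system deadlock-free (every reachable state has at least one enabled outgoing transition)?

Reach set: {0,1,4,5}
  0: a→4  b→1  [2 exit(s)]
  1: ∅  [no exit]
  4: a→5  [1 exit(s)]
  5: ∅  [no exit]
Path to 1: b

Answer: DEADLOCK at state 1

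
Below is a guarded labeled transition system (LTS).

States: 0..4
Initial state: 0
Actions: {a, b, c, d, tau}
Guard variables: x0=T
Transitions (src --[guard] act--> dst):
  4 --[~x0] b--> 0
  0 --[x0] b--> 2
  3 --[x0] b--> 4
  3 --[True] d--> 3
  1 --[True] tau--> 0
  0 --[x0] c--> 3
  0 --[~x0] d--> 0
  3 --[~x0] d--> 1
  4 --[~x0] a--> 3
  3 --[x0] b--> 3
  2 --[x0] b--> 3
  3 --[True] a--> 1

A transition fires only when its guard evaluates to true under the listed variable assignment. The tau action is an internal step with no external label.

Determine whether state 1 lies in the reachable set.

Answer: REACHABLE

Working:
Guard filter leaves 8 enabled edge(s).
L0 = {0}
L1 = {2,3}  cumulative {0,2,3}
L2 = {1,4}  cumulative {0,1,2,3,4}
Reach set: {0,1,2,3,4}
trace reaching 1: c·a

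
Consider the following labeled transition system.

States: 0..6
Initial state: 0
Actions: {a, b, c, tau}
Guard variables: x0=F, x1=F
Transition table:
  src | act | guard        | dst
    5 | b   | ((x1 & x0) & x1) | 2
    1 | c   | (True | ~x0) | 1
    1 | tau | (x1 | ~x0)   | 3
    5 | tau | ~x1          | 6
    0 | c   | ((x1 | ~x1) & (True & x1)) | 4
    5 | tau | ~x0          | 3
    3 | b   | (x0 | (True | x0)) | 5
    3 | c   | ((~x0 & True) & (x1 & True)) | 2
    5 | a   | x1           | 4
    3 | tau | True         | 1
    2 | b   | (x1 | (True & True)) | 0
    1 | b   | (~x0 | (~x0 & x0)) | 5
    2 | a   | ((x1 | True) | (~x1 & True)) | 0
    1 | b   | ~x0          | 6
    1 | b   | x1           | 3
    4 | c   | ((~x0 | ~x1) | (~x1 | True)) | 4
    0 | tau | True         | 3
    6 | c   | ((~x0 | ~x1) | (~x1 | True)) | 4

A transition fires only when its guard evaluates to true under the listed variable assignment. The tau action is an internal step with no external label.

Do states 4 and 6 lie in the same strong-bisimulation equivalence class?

Refine partition for ~:
  P[0] = {{0,1,2,3,4,5,6}}
  P[1] = {{0,5},{1},{2},{3},{4,6}}
  P[2] = {{0},{1},{2},{3},{4,6},{5}}
stable after 3 split(s): 6 block(s)
[4]={4,6}  [6]={4,6}

Answer: BISIMILAR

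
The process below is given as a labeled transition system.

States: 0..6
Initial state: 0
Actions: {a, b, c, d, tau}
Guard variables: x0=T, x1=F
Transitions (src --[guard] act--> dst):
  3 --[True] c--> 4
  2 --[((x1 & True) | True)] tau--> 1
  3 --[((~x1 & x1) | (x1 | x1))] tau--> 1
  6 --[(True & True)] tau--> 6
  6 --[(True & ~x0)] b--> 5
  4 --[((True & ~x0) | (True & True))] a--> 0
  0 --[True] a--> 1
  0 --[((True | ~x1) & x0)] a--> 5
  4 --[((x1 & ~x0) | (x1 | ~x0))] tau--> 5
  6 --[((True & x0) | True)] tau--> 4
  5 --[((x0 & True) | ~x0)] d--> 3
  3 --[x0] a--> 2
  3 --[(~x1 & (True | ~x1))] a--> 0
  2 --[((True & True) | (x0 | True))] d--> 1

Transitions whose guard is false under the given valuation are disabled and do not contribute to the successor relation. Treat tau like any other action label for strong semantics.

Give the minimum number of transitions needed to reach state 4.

BFS to 4:
  depth 0: {0}
  depth 1: {1,5}
  depth 2: {3}
  depth 3: {2,4}
depth(4)=3, e.g. a·d·c

Answer: 3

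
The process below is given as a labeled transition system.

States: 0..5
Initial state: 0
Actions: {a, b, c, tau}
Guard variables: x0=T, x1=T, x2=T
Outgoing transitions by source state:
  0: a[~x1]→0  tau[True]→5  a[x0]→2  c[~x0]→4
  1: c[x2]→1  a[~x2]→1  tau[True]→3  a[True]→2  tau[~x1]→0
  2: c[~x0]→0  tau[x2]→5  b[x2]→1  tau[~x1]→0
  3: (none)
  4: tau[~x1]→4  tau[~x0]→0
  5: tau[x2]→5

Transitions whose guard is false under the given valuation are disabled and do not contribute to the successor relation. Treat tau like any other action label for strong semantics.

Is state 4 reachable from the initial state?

Guard filter leaves 8 enabled edge(s).
Layer 0: {0}
Layer 1: {2,5}  cumulative {0,2,5}
Layer 2: {1}  cumulative {0,1,2,5}
Layer 3: {3}  cumulative {0,1,2,3,5}
R = {0,1,2,3,5}

Answer: UNREACHABLE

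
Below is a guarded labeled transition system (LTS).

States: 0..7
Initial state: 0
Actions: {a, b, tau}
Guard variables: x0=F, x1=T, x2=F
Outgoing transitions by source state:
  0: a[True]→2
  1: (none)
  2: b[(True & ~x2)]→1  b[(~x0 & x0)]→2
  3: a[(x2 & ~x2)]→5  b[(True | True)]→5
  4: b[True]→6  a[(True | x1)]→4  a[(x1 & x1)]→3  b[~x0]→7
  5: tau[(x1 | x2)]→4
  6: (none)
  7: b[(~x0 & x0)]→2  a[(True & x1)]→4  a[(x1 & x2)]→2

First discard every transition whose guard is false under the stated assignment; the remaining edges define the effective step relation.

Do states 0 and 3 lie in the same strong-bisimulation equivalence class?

Bisimulation quotient by refinement:
  round 0: {{0,1,2,3,4,5,6,7}}
  round 1: {{0,7},{1,6},{2,3},{4},{5}}
  round 2: {{0},{1,6},{2},{3},{4},{5},{7}}
Fixed point at round 3; 7 class(es).
[0]={0}  [3]={3}

Answer: NOT BISIMILAR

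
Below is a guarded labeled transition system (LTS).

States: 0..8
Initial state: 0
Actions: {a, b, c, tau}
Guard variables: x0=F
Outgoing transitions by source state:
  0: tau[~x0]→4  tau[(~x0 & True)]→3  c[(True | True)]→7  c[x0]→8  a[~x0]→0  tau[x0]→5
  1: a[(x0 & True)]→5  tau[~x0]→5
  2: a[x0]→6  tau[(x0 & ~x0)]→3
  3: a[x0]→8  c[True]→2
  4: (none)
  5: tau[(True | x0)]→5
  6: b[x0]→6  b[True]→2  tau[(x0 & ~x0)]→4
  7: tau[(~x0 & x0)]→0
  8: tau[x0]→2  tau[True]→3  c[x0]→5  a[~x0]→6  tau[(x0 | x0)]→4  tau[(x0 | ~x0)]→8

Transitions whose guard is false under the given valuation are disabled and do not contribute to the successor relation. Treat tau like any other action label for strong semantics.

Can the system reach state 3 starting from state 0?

After dropping false guards: 11 live edges.
depth 0: {0}
depth 1: {3,4,7}  total {0,3,4,7}
depth 2: {2}  total {0,2,3,4,7}
R = {0,2,3,4,7}
Path to 3: tau

Answer: REACHABLE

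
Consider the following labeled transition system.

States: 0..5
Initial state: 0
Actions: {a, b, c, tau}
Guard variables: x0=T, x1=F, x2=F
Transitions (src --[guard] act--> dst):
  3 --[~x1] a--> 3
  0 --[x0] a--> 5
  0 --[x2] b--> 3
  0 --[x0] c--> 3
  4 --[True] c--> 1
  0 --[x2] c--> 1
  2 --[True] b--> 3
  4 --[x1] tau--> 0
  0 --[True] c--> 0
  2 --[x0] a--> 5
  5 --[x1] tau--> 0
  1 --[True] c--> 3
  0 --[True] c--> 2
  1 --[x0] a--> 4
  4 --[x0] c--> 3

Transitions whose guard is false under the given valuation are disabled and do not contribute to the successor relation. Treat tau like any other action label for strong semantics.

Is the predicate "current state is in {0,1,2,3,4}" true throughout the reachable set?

Inv-set: {0,1,2,3,4}
Reach set: {0,2,3,5}
  0: safe
  2: safe
  3: safe
  5: VIOLATES
reach 5 via a — violates

Answer: INVARIANT VIOLATED at state 5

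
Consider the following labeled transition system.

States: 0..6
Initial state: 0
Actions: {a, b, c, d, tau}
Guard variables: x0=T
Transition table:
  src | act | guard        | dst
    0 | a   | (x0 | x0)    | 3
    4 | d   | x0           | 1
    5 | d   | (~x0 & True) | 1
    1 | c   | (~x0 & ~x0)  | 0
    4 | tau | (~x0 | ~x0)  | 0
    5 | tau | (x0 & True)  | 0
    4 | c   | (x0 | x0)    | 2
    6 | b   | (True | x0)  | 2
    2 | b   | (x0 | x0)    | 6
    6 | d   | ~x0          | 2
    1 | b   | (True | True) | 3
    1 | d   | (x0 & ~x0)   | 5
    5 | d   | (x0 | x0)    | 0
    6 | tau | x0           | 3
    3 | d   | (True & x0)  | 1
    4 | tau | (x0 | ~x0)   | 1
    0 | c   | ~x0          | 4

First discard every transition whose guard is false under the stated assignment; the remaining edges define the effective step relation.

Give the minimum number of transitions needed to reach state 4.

Layered search for 4:
  depth 0: {0}
  depth 1: {3}
  depth 2: {1}
4 never appears.

Answer: UNREACHABLE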